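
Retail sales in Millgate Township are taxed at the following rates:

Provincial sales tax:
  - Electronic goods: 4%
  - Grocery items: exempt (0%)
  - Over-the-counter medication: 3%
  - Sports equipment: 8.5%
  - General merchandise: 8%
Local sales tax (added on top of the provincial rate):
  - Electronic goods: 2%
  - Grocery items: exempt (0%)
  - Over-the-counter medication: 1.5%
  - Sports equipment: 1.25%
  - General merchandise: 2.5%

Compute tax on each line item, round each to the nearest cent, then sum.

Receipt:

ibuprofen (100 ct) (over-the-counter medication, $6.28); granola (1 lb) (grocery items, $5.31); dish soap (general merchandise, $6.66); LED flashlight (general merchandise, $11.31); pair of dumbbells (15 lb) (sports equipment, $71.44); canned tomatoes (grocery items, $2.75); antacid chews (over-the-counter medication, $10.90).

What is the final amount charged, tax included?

Ibuprofen (100 ct) $6.28: over-the-counter medication → 3% + 1.5% local = 4.5% → $0.28
Granola (1 lb) $5.31: grocery items → 0% + 0% local = 0% → $0.00
Dish soap $6.66: general merchandise → 8% + 2.5% local = 10.5% → $0.70
LED flashlight $11.31: general merchandise → 8% + 2.5% local = 10.5% → $1.19
Pair of dumbbells (15 lb) $71.44: sports equipment → 8.5% + 1.25% local = 9.75% → $6.97
Canned tomatoes $2.75: grocery items → 0% + 0% local = 0% → $0.00
Antacid chews $10.90: over-the-counter medication → 3% + 1.5% local = 4.5% → $0.49
Subtotal = $114.65; tax = $9.63; total due = $124.28

$124.28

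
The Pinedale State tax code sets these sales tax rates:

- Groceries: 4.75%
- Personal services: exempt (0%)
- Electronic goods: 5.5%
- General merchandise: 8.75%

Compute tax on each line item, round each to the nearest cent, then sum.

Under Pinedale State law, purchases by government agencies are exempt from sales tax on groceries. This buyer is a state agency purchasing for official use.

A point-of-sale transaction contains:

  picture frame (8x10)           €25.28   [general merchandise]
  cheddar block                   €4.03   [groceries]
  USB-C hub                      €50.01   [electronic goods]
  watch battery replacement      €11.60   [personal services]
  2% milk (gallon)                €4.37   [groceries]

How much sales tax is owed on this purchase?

Picture frame (8x10) €25.28: general merchandise → 8.75% → €2.21
Cheddar block €4.03: groceries, buyer-exempt → 0% → €0.00
USB-C hub €50.01: electronic goods → 5.5% → €2.75
Watch battery replacement €11.60: personal services → 0% → €0.00
2% milk (gallon) €4.37: groceries, buyer-exempt → 0% → €0.00
Total tax = €2.21 + €2.75 = €4.96

€4.96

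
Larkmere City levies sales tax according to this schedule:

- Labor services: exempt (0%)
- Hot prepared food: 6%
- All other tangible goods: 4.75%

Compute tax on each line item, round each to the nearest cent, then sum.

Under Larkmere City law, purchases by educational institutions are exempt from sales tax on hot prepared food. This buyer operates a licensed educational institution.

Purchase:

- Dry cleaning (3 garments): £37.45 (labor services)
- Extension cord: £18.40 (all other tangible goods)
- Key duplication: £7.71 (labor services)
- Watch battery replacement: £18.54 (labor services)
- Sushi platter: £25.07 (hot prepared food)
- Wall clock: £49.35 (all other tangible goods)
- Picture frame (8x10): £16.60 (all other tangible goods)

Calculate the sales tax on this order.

£4.00

Dry cleaning (3 garments) £37.45: labor services → 0% → £0.00
Extension cord £18.40: all other tangible goods → 4.75% → £0.87
Key duplication £7.71: labor services → 0% → £0.00
Watch battery replacement £18.54: labor services → 0% → £0.00
Sushi platter £25.07: hot prepared food, buyer-exempt → 0% → £0.00
Wall clock £49.35: all other tangible goods → 4.75% → £2.34
Picture frame (8x10) £16.60: all other tangible goods → 4.75% → £0.79
Total tax = £0.87 + £2.34 + £0.79 = £4.00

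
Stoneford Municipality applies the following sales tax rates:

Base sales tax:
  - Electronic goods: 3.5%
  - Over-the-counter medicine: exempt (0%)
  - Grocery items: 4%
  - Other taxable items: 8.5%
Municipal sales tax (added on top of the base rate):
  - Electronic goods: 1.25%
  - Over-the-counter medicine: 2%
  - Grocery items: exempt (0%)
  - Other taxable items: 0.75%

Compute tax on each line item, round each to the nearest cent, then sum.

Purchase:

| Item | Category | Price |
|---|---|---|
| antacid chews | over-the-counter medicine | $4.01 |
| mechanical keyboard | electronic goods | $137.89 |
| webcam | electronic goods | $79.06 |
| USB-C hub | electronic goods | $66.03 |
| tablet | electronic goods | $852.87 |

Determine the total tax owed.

Antacid chews $4.01: over-the-counter medicine → 0% + 2% municipal = 2% → $0.08
Mechanical keyboard $137.89: electronic goods → 3.5% + 1.25% municipal = 4.75% → $6.55
Webcam $79.06: electronic goods → 3.5% + 1.25% municipal = 4.75% → $3.76
USB-C hub $66.03: electronic goods → 3.5% + 1.25% municipal = 4.75% → $3.14
Tablet $852.87: electronic goods → 3.5% + 1.25% municipal = 4.75% → $40.51
Total tax = $0.08 + $6.55 + $3.76 + $3.14 + $40.51 = $54.04

$54.04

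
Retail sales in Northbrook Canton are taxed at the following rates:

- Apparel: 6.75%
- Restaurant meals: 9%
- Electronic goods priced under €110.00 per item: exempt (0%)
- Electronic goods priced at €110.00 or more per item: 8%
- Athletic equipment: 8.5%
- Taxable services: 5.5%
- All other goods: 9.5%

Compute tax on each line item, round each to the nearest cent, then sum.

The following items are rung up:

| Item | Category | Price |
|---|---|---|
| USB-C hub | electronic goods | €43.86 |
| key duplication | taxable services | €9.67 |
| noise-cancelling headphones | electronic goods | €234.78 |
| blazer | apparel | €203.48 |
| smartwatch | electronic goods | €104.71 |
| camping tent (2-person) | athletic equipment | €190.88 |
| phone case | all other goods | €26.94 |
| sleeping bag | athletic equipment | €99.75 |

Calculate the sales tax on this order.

€60.30

USB-C hub €43.86: electronic goods, under €110.00 → 0% → €0.00
Key duplication €9.67: taxable services → 5.5% → €0.53
Noise-cancelling headphones €234.78: electronic goods, €110.00 or more → 8% → €18.78
Blazer €203.48: apparel → 6.75% → €13.73
Smartwatch €104.71: electronic goods, under €110.00 → 0% → €0.00
Camping tent (2-person) €190.88: athletic equipment → 8.5% → €16.22
Phone case €26.94: all other goods → 9.5% → €2.56
Sleeping bag €99.75: athletic equipment → 8.5% → €8.48
Total tax = €0.53 + €18.78 + €13.73 + €16.22 + €2.56 + €8.48 = €60.30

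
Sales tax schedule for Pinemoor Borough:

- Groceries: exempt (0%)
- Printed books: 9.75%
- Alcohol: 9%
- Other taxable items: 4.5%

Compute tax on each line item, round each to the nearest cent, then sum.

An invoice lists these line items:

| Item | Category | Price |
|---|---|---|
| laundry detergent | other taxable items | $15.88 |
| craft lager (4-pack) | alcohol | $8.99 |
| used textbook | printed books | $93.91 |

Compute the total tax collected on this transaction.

Laundry detergent $15.88: other taxable items → 4.5% → $0.71
Craft lager (4-pack) $8.99: alcohol → 9% → $0.81
Used textbook $93.91: printed books → 9.75% → $9.16
Total tax = $0.71 + $0.81 + $9.16 = $10.68

$10.68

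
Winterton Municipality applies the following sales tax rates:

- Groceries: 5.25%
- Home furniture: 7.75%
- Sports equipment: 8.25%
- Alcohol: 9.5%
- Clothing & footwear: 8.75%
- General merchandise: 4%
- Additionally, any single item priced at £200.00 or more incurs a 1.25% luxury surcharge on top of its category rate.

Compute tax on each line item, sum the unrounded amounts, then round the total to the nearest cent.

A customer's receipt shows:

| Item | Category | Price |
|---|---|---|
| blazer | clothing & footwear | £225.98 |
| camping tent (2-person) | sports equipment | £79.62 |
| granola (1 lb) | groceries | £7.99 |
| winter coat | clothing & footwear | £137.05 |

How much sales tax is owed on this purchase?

£41.58

Blazer £225.98: clothing & footwear → 8.75% + 1.25% surcharge = 10% → £22.598
Camping tent (2-person) £79.62: sports equipment → 8.25% → £6.56865
Granola (1 lb) £7.99: groceries → 5.25% → £0.419475
Winter coat £137.05: clothing & footwear → 8.75% → £11.991875
Unrounded tax sum = £41.578 → £41.58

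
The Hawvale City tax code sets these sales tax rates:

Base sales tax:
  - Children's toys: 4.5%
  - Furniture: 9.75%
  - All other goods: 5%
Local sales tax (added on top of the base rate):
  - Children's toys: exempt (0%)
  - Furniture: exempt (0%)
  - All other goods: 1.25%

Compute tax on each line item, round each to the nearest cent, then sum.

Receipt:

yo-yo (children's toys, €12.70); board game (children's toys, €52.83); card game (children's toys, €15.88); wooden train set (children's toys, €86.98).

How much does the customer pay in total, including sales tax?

€175.96

Yo-yo €12.70: children's toys → 4.5% + 0% local = 4.5% → €0.57
Board game €52.83: children's toys → 4.5% + 0% local = 4.5% → €2.38
Card game €15.88: children's toys → 4.5% + 0% local = 4.5% → €0.71
Wooden train set €86.98: children's toys → 4.5% + 0% local = 4.5% → €3.91
Subtotal = €168.39; tax = €7.57; total due = €175.96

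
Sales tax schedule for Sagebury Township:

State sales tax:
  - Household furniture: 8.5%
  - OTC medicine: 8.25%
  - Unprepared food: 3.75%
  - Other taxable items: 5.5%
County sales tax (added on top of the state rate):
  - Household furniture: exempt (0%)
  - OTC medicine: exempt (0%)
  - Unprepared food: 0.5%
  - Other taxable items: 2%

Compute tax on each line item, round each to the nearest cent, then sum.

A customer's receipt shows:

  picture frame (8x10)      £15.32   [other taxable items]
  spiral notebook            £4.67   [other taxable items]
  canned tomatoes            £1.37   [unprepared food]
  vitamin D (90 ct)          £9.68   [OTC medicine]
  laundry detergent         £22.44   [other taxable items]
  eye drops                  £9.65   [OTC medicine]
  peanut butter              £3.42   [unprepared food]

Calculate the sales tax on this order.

£4.99

Picture frame (8x10) £15.32: other taxable items → 5.5% + 2% county = 7.5% → £1.15
Spiral notebook £4.67: other taxable items → 5.5% + 2% county = 7.5% → £0.35
Canned tomatoes £1.37: unprepared food → 3.75% + 0.5% county = 4.25% → £0.06
Vitamin D (90 ct) £9.68: OTC medicine → 8.25% + 0% county = 8.25% → £0.80
Laundry detergent £22.44: other taxable items → 5.5% + 2% county = 7.5% → £1.68
Eye drops £9.65: OTC medicine → 8.25% + 0% county = 8.25% → £0.80
Peanut butter £3.42: unprepared food → 3.75% + 0.5% county = 4.25% → £0.15
Total tax = £1.15 + £0.35 + £0.06 + £0.80 + £1.68 + £0.80 + £0.15 = £4.99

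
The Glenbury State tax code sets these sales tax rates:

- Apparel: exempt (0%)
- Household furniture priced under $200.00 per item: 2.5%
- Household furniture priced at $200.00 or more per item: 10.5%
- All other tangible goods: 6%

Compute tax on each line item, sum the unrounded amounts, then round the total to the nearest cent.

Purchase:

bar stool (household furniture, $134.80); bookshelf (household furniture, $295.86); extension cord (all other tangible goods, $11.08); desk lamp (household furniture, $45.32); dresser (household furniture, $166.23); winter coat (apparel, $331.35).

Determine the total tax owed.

Bar stool $134.80: household furniture, under $200.00 → 2.5% → $3.37
Bookshelf $295.86: household furniture, $200.00 or more → 10.5% → $31.0653
Extension cord $11.08: all other tangible goods → 6% → $0.6648
Desk lamp $45.32: household furniture, under $200.00 → 2.5% → $1.133
Dresser $166.23: household furniture, under $200.00 → 2.5% → $4.15575
Winter coat $331.35: apparel → 0% → $0.00
Unrounded tax sum = $40.38885 → $40.39

$40.39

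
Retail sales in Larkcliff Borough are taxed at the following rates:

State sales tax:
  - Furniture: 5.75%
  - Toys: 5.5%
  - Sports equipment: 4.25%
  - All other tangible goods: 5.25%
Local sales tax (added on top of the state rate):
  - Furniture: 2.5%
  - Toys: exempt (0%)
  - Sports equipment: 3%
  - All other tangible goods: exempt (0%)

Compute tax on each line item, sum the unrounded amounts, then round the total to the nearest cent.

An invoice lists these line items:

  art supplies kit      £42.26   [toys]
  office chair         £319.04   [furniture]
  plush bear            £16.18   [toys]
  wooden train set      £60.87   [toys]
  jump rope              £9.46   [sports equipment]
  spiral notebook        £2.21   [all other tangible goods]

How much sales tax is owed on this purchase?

Art supplies kit £42.26: toys → 5.5% + 0% local = 5.5% → £2.3243
Office chair £319.04: furniture → 5.75% + 2.5% local = 8.25% → £26.3208
Plush bear £16.18: toys → 5.5% + 0% local = 5.5% → £0.8899
Wooden train set £60.87: toys → 5.5% + 0% local = 5.5% → £3.34785
Jump rope £9.46: sports equipment → 4.25% + 3% local = 7.25% → £0.68585
Spiral notebook £2.21: all other tangible goods → 5.25% + 0% local = 5.25% → £0.116025
Unrounded tax sum = £33.684725 → £33.68

£33.68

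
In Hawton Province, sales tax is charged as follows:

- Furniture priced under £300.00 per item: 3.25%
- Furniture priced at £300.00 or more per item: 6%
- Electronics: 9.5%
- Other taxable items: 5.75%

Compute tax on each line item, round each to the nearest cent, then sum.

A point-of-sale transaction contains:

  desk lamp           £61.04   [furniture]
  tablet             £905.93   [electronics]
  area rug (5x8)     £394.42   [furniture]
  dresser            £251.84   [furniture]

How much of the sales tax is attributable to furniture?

Desk lamp £61.04: furniture, under £300.00 → 3.25% → £1.98
Area rug (5x8) £394.42: furniture, £300.00 or more → 6% → £23.67
Dresser £251.84: furniture, under £300.00 → 3.25% → £8.18
Tax on furniture = £1.98 + £23.67 + £8.18 = £33.83

£33.83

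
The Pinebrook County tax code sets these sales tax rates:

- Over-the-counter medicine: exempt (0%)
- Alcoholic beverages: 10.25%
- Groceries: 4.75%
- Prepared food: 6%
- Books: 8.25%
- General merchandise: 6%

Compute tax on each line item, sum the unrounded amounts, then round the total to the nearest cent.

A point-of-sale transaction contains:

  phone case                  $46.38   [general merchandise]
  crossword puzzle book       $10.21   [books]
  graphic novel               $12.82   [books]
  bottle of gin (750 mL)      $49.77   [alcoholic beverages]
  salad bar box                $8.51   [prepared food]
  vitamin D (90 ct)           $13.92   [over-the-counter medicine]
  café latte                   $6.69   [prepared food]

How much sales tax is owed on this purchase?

$10.70

Phone case $46.38: general merchandise → 6% → $2.7828
Crossword puzzle book $10.21: books → 8.25% → $0.842325
Graphic novel $12.82: books → 8.25% → $1.05765
Bottle of gin (750 mL) $49.77: alcoholic beverages → 10.25% → $5.101425
Salad bar box $8.51: prepared food → 6% → $0.5106
Vitamin D (90 ct) $13.92: over-the-counter medicine → 0% → $0.00
Café latte $6.69: prepared food → 6% → $0.4014
Unrounded tax sum = $10.6962 → $10.70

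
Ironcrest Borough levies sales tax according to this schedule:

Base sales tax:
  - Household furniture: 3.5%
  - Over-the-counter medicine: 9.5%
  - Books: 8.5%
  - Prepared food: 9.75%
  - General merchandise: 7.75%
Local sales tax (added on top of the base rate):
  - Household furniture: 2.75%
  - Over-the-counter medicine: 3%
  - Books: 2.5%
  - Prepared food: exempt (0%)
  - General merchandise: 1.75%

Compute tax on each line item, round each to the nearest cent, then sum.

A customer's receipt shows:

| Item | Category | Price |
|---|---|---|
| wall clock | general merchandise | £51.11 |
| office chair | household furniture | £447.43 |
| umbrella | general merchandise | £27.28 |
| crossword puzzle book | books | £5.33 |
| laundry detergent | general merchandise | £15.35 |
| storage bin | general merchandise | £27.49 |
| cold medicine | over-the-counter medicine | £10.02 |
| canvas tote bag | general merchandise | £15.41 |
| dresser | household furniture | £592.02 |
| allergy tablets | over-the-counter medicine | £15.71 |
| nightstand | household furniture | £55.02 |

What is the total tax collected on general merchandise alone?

Wall clock £51.11: general merchandise → 7.75% + 1.75% local = 9.5% → £4.86
Umbrella £27.28: general merchandise → 7.75% + 1.75% local = 9.5% → £2.59
Laundry detergent £15.35: general merchandise → 7.75% + 1.75% local = 9.5% → £1.46
Storage bin £27.49: general merchandise → 7.75% + 1.75% local = 9.5% → £2.61
Canvas tote bag £15.41: general merchandise → 7.75% + 1.75% local = 9.5% → £1.46
Tax on general merchandise = £4.86 + £2.59 + £1.46 + £2.61 + £1.46 = £12.98

£12.98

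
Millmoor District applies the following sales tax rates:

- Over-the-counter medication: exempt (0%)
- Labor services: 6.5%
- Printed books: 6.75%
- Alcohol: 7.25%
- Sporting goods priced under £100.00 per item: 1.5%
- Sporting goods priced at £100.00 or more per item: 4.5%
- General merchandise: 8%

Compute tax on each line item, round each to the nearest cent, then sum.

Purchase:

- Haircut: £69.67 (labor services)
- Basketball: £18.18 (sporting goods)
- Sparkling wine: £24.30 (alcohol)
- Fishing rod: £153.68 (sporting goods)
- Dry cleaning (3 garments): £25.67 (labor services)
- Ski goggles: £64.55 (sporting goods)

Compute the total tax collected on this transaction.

Haircut £69.67: labor services → 6.5% → £4.53
Basketball £18.18: sporting goods, under £100.00 → 1.5% → £0.27
Sparkling wine £24.30: alcohol → 7.25% → £1.76
Fishing rod £153.68: sporting goods, £100.00 or more → 4.5% → £6.92
Dry cleaning (3 garments) £25.67: labor services → 6.5% → £1.67
Ski goggles £64.55: sporting goods, under £100.00 → 1.5% → £0.97
Total tax = £4.53 + £0.27 + £1.76 + £6.92 + £1.67 + £0.97 = £16.12

£16.12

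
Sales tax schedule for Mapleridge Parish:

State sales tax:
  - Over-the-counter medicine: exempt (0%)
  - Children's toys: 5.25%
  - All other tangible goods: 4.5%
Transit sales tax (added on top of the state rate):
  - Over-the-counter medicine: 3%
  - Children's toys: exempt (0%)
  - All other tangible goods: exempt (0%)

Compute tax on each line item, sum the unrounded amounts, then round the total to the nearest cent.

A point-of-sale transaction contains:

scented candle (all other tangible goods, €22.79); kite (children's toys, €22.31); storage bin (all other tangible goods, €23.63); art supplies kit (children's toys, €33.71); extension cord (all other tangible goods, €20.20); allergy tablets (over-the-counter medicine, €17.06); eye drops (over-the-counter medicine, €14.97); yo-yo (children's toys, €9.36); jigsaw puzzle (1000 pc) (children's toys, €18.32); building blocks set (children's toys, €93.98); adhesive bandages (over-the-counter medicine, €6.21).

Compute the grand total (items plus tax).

Scented candle €22.79: all other tangible goods → 4.5% + 0% transit = 4.5% → €1.02555
Kite €22.31: children's toys → 5.25% + 0% transit = 5.25% → €1.171275
Storage bin €23.63: all other tangible goods → 4.5% + 0% transit = 4.5% → €1.06335
Art supplies kit €33.71: children's toys → 5.25% + 0% transit = 5.25% → €1.769775
Extension cord €20.20: all other tangible goods → 4.5% + 0% transit = 4.5% → €0.909
Allergy tablets €17.06: over-the-counter medicine → 0% + 3% transit = 3% → €0.5118
Eye drops €14.97: over-the-counter medicine → 0% + 3% transit = 3% → €0.4491
Yo-yo €9.36: children's toys → 5.25% + 0% transit = 5.25% → €0.4914
Jigsaw puzzle (1000 pc) €18.32: children's toys → 5.25% + 0% transit = 5.25% → €0.9618
Building blocks set €93.98: children's toys → 5.25% + 0% transit = 5.25% → €4.93395
Adhesive bandages €6.21: over-the-counter medicine → 0% + 3% transit = 3% → €0.1863
Subtotal = €282.54; unrounded tax = €13.4733 → €13.47; total due = €296.01

€296.01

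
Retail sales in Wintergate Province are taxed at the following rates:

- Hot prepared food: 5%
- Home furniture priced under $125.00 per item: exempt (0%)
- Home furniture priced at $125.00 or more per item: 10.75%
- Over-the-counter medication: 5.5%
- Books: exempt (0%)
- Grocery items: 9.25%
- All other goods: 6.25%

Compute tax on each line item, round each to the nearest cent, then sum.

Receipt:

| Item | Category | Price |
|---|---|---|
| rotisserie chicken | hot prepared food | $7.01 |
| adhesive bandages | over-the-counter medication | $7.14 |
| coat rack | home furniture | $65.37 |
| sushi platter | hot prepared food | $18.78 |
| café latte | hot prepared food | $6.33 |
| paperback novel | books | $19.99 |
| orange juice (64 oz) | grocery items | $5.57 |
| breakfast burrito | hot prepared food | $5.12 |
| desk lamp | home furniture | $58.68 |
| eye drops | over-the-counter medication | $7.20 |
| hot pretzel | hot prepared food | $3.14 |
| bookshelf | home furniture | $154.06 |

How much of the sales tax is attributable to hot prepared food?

Rotisserie chicken $7.01: hot prepared food → 5% → $0.35
Sushi platter $18.78: hot prepared food → 5% → $0.94
Café latte $6.33: hot prepared food → 5% → $0.32
Breakfast burrito $5.12: hot prepared food → 5% → $0.26
Hot pretzel $3.14: hot prepared food → 5% → $0.16
Tax on hot prepared food = $0.35 + $0.94 + $0.32 + $0.26 + $0.16 = $2.03

$2.03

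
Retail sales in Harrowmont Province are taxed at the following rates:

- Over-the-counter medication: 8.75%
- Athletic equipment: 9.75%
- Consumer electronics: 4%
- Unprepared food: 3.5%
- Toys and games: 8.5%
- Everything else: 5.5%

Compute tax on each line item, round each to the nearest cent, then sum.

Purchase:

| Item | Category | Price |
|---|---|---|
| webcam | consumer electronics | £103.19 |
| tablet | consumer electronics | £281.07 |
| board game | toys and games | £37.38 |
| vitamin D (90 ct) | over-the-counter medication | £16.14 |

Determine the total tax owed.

Webcam £103.19: consumer electronics → 4% → £4.13
Tablet £281.07: consumer electronics → 4% → £11.24
Board game £37.38: toys and games → 8.5% → £3.18
Vitamin D (90 ct) £16.14: over-the-counter medication → 8.75% → £1.41
Total tax = £4.13 + £11.24 + £3.18 + £1.41 = £19.96

£19.96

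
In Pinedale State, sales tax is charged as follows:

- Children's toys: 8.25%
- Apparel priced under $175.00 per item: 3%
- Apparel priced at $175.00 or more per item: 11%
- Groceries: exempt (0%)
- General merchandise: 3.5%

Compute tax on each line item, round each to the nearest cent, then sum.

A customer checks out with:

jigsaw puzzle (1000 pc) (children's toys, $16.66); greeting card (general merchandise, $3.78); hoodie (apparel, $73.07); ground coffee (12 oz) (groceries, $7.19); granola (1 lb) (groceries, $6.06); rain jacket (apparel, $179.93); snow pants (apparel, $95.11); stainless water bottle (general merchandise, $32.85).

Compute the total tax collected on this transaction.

Jigsaw puzzle (1000 pc) $16.66: children's toys → 8.25% → $1.37
Greeting card $3.78: general merchandise → 3.5% → $0.13
Hoodie $73.07: apparel, under $175.00 → 3% → $2.19
Ground coffee (12 oz) $7.19: groceries → 0% → $0.00
Granola (1 lb) $6.06: groceries → 0% → $0.00
Rain jacket $179.93: apparel, $175.00 or more → 11% → $19.79
Snow pants $95.11: apparel, under $175.00 → 3% → $2.85
Stainless water bottle $32.85: general merchandise → 3.5% → $1.15
Total tax = $1.37 + $0.13 + $2.19 + $19.79 + $2.85 + $1.15 = $27.48

$27.48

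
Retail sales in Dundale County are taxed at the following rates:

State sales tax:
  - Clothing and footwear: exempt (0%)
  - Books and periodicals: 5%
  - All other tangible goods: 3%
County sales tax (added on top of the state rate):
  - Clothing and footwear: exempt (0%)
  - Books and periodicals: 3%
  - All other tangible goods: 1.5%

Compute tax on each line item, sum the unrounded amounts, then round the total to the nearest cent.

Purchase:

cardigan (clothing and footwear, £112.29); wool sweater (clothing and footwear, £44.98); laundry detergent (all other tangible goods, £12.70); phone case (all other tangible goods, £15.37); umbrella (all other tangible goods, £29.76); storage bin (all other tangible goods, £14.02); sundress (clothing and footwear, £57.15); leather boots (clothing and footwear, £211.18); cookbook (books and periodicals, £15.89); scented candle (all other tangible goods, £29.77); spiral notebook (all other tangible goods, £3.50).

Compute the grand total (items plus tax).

Cardigan £112.29: clothing and footwear → 0% + 0% county = 0% → £0.00
Wool sweater £44.98: clothing and footwear → 0% + 0% county = 0% → £0.00
Laundry detergent £12.70: all other tangible goods → 3% + 1.5% county = 4.5% → £0.5715
Phone case £15.37: all other tangible goods → 3% + 1.5% county = 4.5% → £0.69165
Umbrella £29.76: all other tangible goods → 3% + 1.5% county = 4.5% → £1.3392
Storage bin £14.02: all other tangible goods → 3% + 1.5% county = 4.5% → £0.6309
Sundress £57.15: clothing and footwear → 0% + 0% county = 0% → £0.00
Leather boots £211.18: clothing and footwear → 0% + 0% county = 0% → £0.00
Cookbook £15.89: books and periodicals → 5% + 3% county = 8% → £1.2712
Scented candle £29.77: all other tangible goods → 3% + 1.5% county = 4.5% → £1.33965
Spiral notebook £3.50: all other tangible goods → 3% + 1.5% county = 4.5% → £0.1575
Subtotal = £546.61; unrounded tax = £6.0016 → £6.00; total due = £552.61

£552.61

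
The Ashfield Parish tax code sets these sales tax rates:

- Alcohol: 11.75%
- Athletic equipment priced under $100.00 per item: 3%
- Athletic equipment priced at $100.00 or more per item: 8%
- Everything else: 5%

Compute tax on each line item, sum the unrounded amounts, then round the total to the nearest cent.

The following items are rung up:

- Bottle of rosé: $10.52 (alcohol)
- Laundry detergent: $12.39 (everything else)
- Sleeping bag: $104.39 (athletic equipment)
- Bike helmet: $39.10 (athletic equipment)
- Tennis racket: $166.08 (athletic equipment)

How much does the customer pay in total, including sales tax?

$357.15

Bottle of rosé $10.52: alcohol → 11.75% → $1.2361
Laundry detergent $12.39: everything else → 5% → $0.6195
Sleeping bag $104.39: athletic equipment, $100.00 or more → 8% → $8.3512
Bike helmet $39.10: athletic equipment, under $100.00 → 3% → $1.173
Tennis racket $166.08: athletic equipment, $100.00 or more → 8% → $13.2864
Subtotal = $332.48; unrounded tax = $24.6662 → $24.67; total due = $357.15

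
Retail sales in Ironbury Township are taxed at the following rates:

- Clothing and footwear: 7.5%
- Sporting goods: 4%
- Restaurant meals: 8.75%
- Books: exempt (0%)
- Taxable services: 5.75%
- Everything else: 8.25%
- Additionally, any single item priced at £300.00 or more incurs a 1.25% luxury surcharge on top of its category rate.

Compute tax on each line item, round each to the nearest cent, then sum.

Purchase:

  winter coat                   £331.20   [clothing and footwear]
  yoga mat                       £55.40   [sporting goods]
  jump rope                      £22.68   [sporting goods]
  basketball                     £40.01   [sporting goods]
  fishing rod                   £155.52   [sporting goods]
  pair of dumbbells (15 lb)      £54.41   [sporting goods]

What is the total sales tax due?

£42.11

Winter coat £331.20: clothing and footwear → 7.5% + 1.25% surcharge = 8.75% → £28.98
Yoga mat £55.40: sporting goods → 4% → £2.22
Jump rope £22.68: sporting goods → 4% → £0.91
Basketball £40.01: sporting goods → 4% → £1.60
Fishing rod £155.52: sporting goods → 4% → £6.22
Pair of dumbbells (15 lb) £54.41: sporting goods → 4% → £2.18
Total tax = £28.98 + £2.22 + £0.91 + £1.60 + £6.22 + £2.18 = £42.11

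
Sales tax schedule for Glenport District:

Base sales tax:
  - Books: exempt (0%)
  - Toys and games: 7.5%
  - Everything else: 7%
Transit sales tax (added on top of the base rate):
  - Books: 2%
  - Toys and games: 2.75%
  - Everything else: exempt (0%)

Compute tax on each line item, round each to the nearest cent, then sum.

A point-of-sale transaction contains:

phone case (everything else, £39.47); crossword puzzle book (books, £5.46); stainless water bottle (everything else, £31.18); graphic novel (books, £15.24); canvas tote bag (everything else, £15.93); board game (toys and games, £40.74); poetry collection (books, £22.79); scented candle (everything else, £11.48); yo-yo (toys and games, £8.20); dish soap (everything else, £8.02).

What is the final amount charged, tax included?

Phone case £39.47: everything else → 7% + 0% transit = 7% → £2.76
Crossword puzzle book £5.46: books → 0% + 2% transit = 2% → £0.11
Stainless water bottle £31.18: everything else → 7% + 0% transit = 7% → £2.18
Graphic novel £15.24: books → 0% + 2% transit = 2% → £0.30
Canvas tote bag £15.93: everything else → 7% + 0% transit = 7% → £1.12
Board game £40.74: toys and games → 7.5% + 2.75% transit = 10.25% → £4.18
Poetry collection £22.79: books → 0% + 2% transit = 2% → £0.46
Scented candle £11.48: everything else → 7% + 0% transit = 7% → £0.80
Yo-yo £8.20: toys and games → 7.5% + 2.75% transit = 10.25% → £0.84
Dish soap £8.02: everything else → 7% + 0% transit = 7% → £0.56
Subtotal = £198.51; tax = £13.31; total due = £211.82

£211.82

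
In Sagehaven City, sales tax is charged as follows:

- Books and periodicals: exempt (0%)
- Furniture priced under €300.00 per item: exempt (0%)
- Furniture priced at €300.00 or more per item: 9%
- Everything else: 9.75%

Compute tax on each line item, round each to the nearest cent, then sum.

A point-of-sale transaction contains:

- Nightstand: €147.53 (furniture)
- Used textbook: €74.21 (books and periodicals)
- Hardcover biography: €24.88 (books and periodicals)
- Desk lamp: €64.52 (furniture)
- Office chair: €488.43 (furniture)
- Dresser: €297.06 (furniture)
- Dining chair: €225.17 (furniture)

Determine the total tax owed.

€43.96

Nightstand €147.53: furniture, under €300.00 → 0% → €0.00
Used textbook €74.21: books and periodicals → 0% → €0.00
Hardcover biography €24.88: books and periodicals → 0% → €0.00
Desk lamp €64.52: furniture, under €300.00 → 0% → €0.00
Office chair €488.43: furniture, €300.00 or more → 9% → €43.96
Dresser €297.06: furniture, under €300.00 → 0% → €0.00
Dining chair €225.17: furniture, under €300.00 → 0% → €0.00
Total tax = €43.96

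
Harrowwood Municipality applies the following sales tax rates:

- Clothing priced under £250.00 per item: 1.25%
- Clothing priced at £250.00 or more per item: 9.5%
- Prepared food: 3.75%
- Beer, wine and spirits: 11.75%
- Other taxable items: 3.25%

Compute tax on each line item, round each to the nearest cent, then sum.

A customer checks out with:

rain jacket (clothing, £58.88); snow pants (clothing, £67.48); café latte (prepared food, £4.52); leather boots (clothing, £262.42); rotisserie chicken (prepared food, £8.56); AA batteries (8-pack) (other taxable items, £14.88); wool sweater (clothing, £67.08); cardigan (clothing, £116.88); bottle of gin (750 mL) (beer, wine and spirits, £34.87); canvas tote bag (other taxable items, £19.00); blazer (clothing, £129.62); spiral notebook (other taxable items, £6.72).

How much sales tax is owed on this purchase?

Rain jacket £58.88: clothing, under £250.00 → 1.25% → £0.74
Snow pants £67.48: clothing, under £250.00 → 1.25% → £0.84
Café latte £4.52: prepared food → 3.75% → £0.17
Leather boots £262.42: clothing, £250.00 or more → 9.5% → £24.93
Rotisserie chicken £8.56: prepared food → 3.75% → £0.32
AA batteries (8-pack) £14.88: other taxable items → 3.25% → £0.48
Wool sweater £67.08: clothing, under £250.00 → 1.25% → £0.84
Cardigan £116.88: clothing, under £250.00 → 1.25% → £1.46
Bottle of gin (750 mL) £34.87: beer, wine and spirits → 11.75% → £4.10
Canvas tote bag £19.00: other taxable items → 3.25% → £0.62
Blazer £129.62: clothing, under £250.00 → 1.25% → £1.62
Spiral notebook £6.72: other taxable items → 3.25% → £0.22
Total tax = £0.74 + £0.84 + £0.17 + £24.93 + £0.32 + £0.48 + £0.84 + £1.46 + £4.10 + £0.62 + £1.62 + £0.22 = £36.34

£36.34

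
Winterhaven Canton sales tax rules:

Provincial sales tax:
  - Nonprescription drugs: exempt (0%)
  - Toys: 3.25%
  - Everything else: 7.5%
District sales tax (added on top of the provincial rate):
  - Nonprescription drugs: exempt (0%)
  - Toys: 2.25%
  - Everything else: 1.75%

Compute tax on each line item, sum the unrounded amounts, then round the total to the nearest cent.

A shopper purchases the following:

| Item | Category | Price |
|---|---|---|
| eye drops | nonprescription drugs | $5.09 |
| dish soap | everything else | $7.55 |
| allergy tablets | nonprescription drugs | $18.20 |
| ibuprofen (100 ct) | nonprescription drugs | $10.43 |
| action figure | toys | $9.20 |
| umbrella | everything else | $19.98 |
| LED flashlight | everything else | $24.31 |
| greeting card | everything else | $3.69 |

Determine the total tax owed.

Eye drops $5.09: nonprescription drugs → 0% + 0% district = 0% → $0.00
Dish soap $7.55: everything else → 7.5% + 1.75% district = 9.25% → $0.698375
Allergy tablets $18.20: nonprescription drugs → 0% + 0% district = 0% → $0.00
Ibuprofen (100 ct) $10.43: nonprescription drugs → 0% + 0% district = 0% → $0.00
Action figure $9.20: toys → 3.25% + 2.25% district = 5.5% → $0.506
Umbrella $19.98: everything else → 7.5% + 1.75% district = 9.25% → $1.84815
LED flashlight $24.31: everything else → 7.5% + 1.75% district = 9.25% → $2.248675
Greeting card $3.69: everything else → 7.5% + 1.75% district = 9.25% → $0.341325
Unrounded tax sum = $5.642525 → $5.64

$5.64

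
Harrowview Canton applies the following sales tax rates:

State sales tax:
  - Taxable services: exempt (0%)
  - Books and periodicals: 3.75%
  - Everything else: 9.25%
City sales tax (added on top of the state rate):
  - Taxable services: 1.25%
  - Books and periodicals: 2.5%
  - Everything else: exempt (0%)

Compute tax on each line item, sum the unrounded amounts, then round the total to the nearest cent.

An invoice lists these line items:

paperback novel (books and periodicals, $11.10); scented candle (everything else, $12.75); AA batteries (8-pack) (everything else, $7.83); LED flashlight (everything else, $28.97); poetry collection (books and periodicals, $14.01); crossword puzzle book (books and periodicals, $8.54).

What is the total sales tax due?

$6.69

Paperback novel $11.10: books and periodicals → 3.75% + 2.5% city = 6.25% → $0.69375
Scented candle $12.75: everything else → 9.25% + 0% city = 9.25% → $1.179375
AA batteries (8-pack) $7.83: everything else → 9.25% + 0% city = 9.25% → $0.724275
LED flashlight $28.97: everything else → 9.25% + 0% city = 9.25% → $2.679725
Poetry collection $14.01: books and periodicals → 3.75% + 2.5% city = 6.25% → $0.875625
Crossword puzzle book $8.54: books and periodicals → 3.75% + 2.5% city = 6.25% → $0.53375
Unrounded tax sum = $6.6865 → $6.69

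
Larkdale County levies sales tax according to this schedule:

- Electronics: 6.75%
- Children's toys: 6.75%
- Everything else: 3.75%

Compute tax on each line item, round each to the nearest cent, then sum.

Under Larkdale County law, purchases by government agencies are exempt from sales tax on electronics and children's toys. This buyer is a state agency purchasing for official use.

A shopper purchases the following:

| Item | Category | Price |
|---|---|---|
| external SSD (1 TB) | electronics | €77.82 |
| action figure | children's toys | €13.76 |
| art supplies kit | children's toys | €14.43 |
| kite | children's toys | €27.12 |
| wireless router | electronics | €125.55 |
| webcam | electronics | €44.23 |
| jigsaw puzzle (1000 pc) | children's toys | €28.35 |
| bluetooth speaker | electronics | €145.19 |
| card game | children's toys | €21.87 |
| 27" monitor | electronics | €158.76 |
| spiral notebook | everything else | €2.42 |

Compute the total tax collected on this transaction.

€0.09

External SSD (1 TB) €77.82: electronics, buyer-exempt → 0% → €0.00
Action figure €13.76: children's toys, buyer-exempt → 0% → €0.00
Art supplies kit €14.43: children's toys, buyer-exempt → 0% → €0.00
Kite €27.12: children's toys, buyer-exempt → 0% → €0.00
Wireless router €125.55: electronics, buyer-exempt → 0% → €0.00
Webcam €44.23: electronics, buyer-exempt → 0% → €0.00
Jigsaw puzzle (1000 pc) €28.35: children's toys, buyer-exempt → 0% → €0.00
Bluetooth speaker €145.19: electronics, buyer-exempt → 0% → €0.00
Card game €21.87: children's toys, buyer-exempt → 0% → €0.00
27" monitor €158.76: electronics, buyer-exempt → 0% → €0.00
Spiral notebook €2.42: everything else → 3.75% → €0.09
Total tax = €0.09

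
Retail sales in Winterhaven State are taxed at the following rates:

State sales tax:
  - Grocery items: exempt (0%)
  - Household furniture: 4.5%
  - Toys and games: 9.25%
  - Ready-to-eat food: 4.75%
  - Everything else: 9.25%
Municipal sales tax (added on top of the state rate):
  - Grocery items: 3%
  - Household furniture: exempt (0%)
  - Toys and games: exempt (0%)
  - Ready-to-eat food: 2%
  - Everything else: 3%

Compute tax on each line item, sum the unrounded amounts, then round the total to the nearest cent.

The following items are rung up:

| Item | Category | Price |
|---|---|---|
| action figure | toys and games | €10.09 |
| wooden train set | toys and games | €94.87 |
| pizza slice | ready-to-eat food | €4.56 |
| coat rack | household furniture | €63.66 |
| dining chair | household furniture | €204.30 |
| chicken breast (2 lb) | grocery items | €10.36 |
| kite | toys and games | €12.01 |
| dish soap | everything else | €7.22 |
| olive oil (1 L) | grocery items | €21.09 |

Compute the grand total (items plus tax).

Action figure €10.09: toys and games → 9.25% + 0% municipal = 9.25% → €0.933325
Wooden train set €94.87: toys and games → 9.25% + 0% municipal = 9.25% → €8.775475
Pizza slice €4.56: ready-to-eat food → 4.75% + 2% municipal = 6.75% → €0.3078
Coat rack €63.66: household furniture → 4.5% + 0% municipal = 4.5% → €2.8647
Dining chair €204.30: household furniture → 4.5% + 0% municipal = 4.5% → €9.1935
Chicken breast (2 lb) €10.36: grocery items → 0% + 3% municipal = 3% → €0.3108
Kite €12.01: toys and games → 9.25% + 0% municipal = 9.25% → €1.110925
Dish soap €7.22: everything else → 9.25% + 3% municipal = 12.25% → €0.88445
Olive oil (1 L) €21.09: grocery items → 0% + 3% municipal = 3% → €0.6327
Subtotal = €428.16; unrounded tax = €25.013675 → €25.01; total due = €453.17

€453.17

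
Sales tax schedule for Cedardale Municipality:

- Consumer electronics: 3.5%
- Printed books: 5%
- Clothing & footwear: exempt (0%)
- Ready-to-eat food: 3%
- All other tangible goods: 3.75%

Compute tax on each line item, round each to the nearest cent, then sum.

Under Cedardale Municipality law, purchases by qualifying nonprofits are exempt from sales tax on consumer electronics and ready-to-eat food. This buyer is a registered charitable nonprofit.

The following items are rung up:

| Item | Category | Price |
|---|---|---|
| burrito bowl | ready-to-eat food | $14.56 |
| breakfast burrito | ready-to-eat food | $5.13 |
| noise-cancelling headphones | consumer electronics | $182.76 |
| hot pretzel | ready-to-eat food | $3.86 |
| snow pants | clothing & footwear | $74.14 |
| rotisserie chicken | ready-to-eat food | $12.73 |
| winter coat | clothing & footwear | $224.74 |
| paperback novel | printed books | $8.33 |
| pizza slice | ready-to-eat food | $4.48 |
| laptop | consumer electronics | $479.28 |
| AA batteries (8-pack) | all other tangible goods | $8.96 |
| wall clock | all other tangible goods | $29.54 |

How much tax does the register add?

$1.87

Burrito bowl $14.56: ready-to-eat food, buyer-exempt → 0% → $0.00
Breakfast burrito $5.13: ready-to-eat food, buyer-exempt → 0% → $0.00
Noise-cancelling headphones $182.76: consumer electronics, buyer-exempt → 0% → $0.00
Hot pretzel $3.86: ready-to-eat food, buyer-exempt → 0% → $0.00
Snow pants $74.14: clothing & footwear → 0% → $0.00
Rotisserie chicken $12.73: ready-to-eat food, buyer-exempt → 0% → $0.00
Winter coat $224.74: clothing & footwear → 0% → $0.00
Paperback novel $8.33: printed books → 5% → $0.42
Pizza slice $4.48: ready-to-eat food, buyer-exempt → 0% → $0.00
Laptop $479.28: consumer electronics, buyer-exempt → 0% → $0.00
AA batteries (8-pack) $8.96: all other tangible goods → 3.75% → $0.34
Wall clock $29.54: all other tangible goods → 3.75% → $1.11
Total tax = $0.42 + $0.34 + $1.11 = $1.87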